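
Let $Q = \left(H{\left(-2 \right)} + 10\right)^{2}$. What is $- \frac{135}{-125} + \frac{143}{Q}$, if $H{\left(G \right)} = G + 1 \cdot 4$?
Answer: $\frac{7463}{3600} \approx 2.0731$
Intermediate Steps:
$H{\left(G \right)} = 4 + G$ ($H{\left(G \right)} = G + 4 = 4 + G$)
$Q = 144$ ($Q = \left(\left(4 - 2\right) + 10\right)^{2} = \left(2 + 10\right)^{2} = 12^{2} = 144$)
$- \frac{135}{-125} + \frac{143}{Q} = - \frac{135}{-125} + \frac{143}{144} = \left(-135\right) \left(- \frac{1}{125}\right) + 143 \cdot \frac{1}{144} = \frac{27}{25} + \frac{143}{144} = \frac{7463}{3600}$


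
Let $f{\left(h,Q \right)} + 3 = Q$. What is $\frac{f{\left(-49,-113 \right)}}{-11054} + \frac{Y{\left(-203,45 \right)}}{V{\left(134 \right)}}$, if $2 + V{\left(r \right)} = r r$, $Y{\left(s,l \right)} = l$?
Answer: $\frac{1290047}{99231758} \approx 0.013$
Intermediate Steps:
$V{\left(r \right)} = -2 + r^{2}$ ($V{\left(r \right)} = -2 + r r = -2 + r^{2}$)
$f{\left(h,Q \right)} = -3 + Q$
$\frac{f{\left(-49,-113 \right)}}{-11054} + \frac{Y{\left(-203,45 \right)}}{V{\left(134 \right)}} = \frac{-3 - 113}{-11054} + \frac{45}{-2 + 134^{2}} = \left(-116\right) \left(- \frac{1}{11054}\right) + \frac{45}{-2 + 17956} = \frac{58}{5527} + \frac{45}{17954} = \frac{1290047}{99231758}$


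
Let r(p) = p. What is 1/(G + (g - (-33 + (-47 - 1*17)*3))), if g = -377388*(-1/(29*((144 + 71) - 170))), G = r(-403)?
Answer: 145/16122 ≈ 0.0089939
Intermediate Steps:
G = -403
g = 41932/145 (g = -377388*(-1/(29*(215 - 170))) = -377388/(45*(-29)) = -377388/(-1305) = -377388*(-1/1305) = 41932/145 ≈ 289.19)
1/(G + (g - (-33 + (-47 - 1*17)*3))) = 1/(-403 + (41932/145 - (-33 + (-47 - 1*17)*3))) = 1/(-403 + (41932/145 - (-33 + (-47 - 17)*3))) = 1/(-403 + (41932/145 - (-33 - 64*3))) = 1/(-403 + (41932/145 - (-33 - 192))) = 1/(-403 + (41932/145 - 1*(-225))) = 1/(-403 + (41932/145 + 225)) = 1/(-403 + 74557/145) = 1/(16122/145) = 145/16122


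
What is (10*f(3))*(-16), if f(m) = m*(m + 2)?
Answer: -2400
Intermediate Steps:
f(m) = m*(2 + m)
(10*f(3))*(-16) = (10*(3*(2 + 3)))*(-16) = (10*(3*5))*(-16) = (10*15)*(-16) = 150*(-16) = -2400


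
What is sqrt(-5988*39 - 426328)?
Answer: 2*I*sqrt(164965) ≈ 812.32*I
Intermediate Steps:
sqrt(-5988*39 - 426328) = sqrt(-233532 - 426328) = sqrt(-659860) = 2*I*sqrt(164965)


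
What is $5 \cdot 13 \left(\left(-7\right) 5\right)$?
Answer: $-2275$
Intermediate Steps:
$5 \cdot 13 \left(\left(-7\right) 5\right) = 65 \left(-35\right) = -2275$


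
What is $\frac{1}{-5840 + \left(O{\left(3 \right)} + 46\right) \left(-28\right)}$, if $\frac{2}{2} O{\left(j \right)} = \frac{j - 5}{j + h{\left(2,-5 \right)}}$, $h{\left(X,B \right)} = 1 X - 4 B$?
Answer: $- \frac{25}{178144} \approx -0.00014034$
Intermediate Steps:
$h{\left(X,B \right)} = X - 4 B$
$O{\left(j \right)} = \frac{-5 + j}{22 + j}$ ($O{\left(j \right)} = \frac{j - 5}{j + \left(2 - -20\right)} = \frac{-5 + j}{j + \left(2 + 20\right)} = \frac{-5 + j}{j + 22} = \frac{-5 + j}{22 + j}$)
$\frac{1}{-5840 + \left(O{\left(3 \right)} + 46\right) \left(-28\right)} = \frac{1}{-5840 + \left(\frac{-5 + 3}{22 + 3} + 46\right) \left(-28\right)} = \frac{1}{-5840 + \left(\frac{1}{25} \left(-2\right) + 46\right) \left(-28\right)} = \frac{1}{-5840 + \left(- \frac{2}{25} + 46\right) \left(-28\right)} = \frac{1}{-5840 + \frac{1148}{25} \left(-28\right)} = \frac{1}{-5840 - \frac{32144}{25}} = \frac{1}{- \frac{178144}{25}} = - \frac{25}{178144}$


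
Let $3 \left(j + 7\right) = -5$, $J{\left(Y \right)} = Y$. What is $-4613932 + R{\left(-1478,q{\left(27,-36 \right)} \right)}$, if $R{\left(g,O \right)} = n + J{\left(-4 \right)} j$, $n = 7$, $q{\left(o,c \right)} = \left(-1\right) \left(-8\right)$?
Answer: $- \frac{13841671}{3} \approx -4.6139 \cdot 10^{6}$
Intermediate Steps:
$q{\left(o,c \right)} = 8$
$j = - \frac{26}{3}$ ($j = -7 + \frac{1}{3} \left(-5\right) = -7 - \frac{5}{3} = - \frac{26}{3} \approx -8.6667$)
$R{\left(g,O \right)} = \frac{125}{3}$ ($R{\left(g,O \right)} = 7 - - \frac{104}{3} = 7 + \frac{104}{3} = \frac{125}{3}$)
$-4613932 + R{\left(-1478,q{\left(27,-36 \right)} \right)} = -4613932 + \frac{125}{3} = - \frac{13841671}{3}$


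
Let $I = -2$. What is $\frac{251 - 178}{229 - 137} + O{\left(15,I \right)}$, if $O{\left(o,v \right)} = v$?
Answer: $- \frac{111}{92} \approx -1.2065$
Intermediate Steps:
$\frac{251 - 178}{229 - 137} + O{\left(15,I \right)} = \frac{251 - 178}{229 - 137} - 2 = \frac{73}{92} - 2 = - \frac{111}{92}$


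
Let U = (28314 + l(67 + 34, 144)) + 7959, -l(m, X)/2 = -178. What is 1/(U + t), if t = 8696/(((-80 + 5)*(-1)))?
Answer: 75/2755871 ≈ 2.7215e-5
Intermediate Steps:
l(m, X) = 356 (l(m, X) = -2*(-178) = 356)
U = 36629 (U = (28314 + 356) + 7959 = 28670 + 7959 = 36629)
t = 8696/75 (t = 8696/((-75*(-1))) = 8696/75 ≈ 115.95)
1/(U + t) = 1/(36629 + 8696/75) = 1/(2755871/75) = 75/2755871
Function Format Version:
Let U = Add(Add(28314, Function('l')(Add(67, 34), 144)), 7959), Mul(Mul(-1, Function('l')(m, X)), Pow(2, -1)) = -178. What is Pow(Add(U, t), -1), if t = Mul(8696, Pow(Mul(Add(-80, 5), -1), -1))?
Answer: Rational(75, 2755871) ≈ 2.7215e-5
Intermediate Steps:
Function('l')(m, X) = 356 (Function('l')(m, X) = Mul(-2, -178) = 356)
U = 36629 (U = Add(Add(28314, 356), 7959) = Add(28670, 7959) = 36629)
t = Rational(8696, 75) (t = Mul(8696, Pow(Mul(-75, -1), -1)) = Mul(8696, Pow(75, -1)) = Mul(8696, Rational(1, 75)) = Rational(8696, 75) ≈ 115.95)
Pow(Add(U, t), -1) = Pow(Add(36629, Rational(8696, 75)), -1) = Pow(Rational(2755871, 75), -1) = Rational(75, 2755871)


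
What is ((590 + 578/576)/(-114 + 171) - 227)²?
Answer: 12646722025729/269485056 ≈ 46929.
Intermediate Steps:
((590 + 578/576)/(-114 + 171) - 227)² = ((590 + 578*(1/576))/57 - 227)² = ((590 + 289/288)*(1/57) - 227)² = ((170209/288)*(1/57) - 227)² = (170209/16416 - 227)² = (-3556223/16416)² = 12646722025729/269485056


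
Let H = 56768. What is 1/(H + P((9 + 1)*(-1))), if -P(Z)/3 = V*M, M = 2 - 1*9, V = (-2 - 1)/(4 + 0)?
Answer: 4/227009 ≈ 1.7620e-5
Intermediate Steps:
V = -3/4 ≈ -0.75000
M = -7 (M = 2 - 9 = -7)
P(Z) = -63/4 (P(Z) = -(-9)*(-7)/4 = -3*21/4 = -63/4)
1/(H + P((9 + 1)*(-1))) = 1/(56768 - 63/4) = 1/(227009/4) = 4/227009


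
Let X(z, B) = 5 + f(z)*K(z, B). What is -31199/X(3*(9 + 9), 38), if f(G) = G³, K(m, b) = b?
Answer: -31199/5983637 ≈ -0.0052141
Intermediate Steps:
X(z, B) = 5 + B*z³ (X(z, B) = 5 + z³*B = 5 + B*z³)
-31199/X(3*(9 + 9), 38) = -31199/(5 + 38*(3*(9 + 9))³) = -31199/(5 + 38*(3*18)³) = -31199/(5 + 38*54³) = -31199/(5 + 38*157464) = -31199/(5 + 5983632) = -31199/5983637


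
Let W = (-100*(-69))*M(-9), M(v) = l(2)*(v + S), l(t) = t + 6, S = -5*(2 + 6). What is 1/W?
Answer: -1/2704800 ≈ -3.6971e-7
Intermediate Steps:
S = -40 (S = -5*8 = -40)
l(t) = 6 + t
M(v) = -320 + 8*v (M(v) = (6 + 2)*(v - 40) = 8*(-40 + v) = -320 + 8*v)
W = -2704800 (W = (-100*(-69))*(-320 + 8*(-9)) = 6900*(-320 - 72) = 6900*(-392) = -2704800)
1/W = 1/(-2704800) = -1/2704800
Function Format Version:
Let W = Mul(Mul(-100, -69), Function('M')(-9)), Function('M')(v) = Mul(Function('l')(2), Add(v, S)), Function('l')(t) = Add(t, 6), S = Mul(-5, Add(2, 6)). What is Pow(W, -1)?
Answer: Rational(-1, 2704800) ≈ -3.6971e-7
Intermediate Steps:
S = -40 (S = Mul(-5, 8) = -40)
Function('l')(t) = Add(6, t)
Function('M')(v) = Add(-320, Mul(8, v)) (Function('M')(v) = Mul(Add(6, 2), Add(v, -40)) = Mul(8, Add(-40, v)) = Add(-320, Mul(8, v)))
W = -2704800 (W = Mul(Mul(-100, -69), Add(-320, Mul(8, -9))) = Mul(6900, Add(-320, -72)) = Mul(6900, -392) = -2704800)
Pow(W, -1) = Pow(-2704800, -1) = Rational(-1, 2704800)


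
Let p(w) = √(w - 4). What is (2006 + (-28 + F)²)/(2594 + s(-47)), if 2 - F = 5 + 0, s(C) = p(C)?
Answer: 7696398/6728887 - 2967*I*√51/6728887 ≈ 1.1438 - 0.0031489*I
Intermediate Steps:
p(w) = √(-4 + w)
s(C) = √(-4 + C)
F = -3 (F = 2 - (5 + 0) = 2 - 1*5 = 2 - 5 = -3)
(2006 + (-28 + F)²)/(2594 + s(-47)) = (2006 + (-28 - 3)²)/(2594 + √(-4 - 47)) = (2006 + (-31)²)/(2594 + √(-51)) = (2006 + 961)/(2594 + I*√51) = 2967/(2594 + I*√51)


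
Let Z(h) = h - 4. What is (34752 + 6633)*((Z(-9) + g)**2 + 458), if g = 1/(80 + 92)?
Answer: 767472285345/29584 ≈ 2.5942e+7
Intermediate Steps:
Z(h) = -4 + h
g = 1/172 ≈ 0.0058140
(34752 + 6633)*((Z(-9) + g)**2 + 458) = (34752 + 6633)*(((-4 - 9) + 1/172)**2 + 458) = 41385*((-13 + 1/172)**2 + 458) = 41385*((-2235/172)**2 + 458) = 41385*(4995225/29584 + 458) = 41385*(18544697/29584) = 767472285345/29584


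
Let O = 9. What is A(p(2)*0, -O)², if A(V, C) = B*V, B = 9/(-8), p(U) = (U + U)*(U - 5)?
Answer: 0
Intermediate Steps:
p(U) = 2*U*(-5 + U) (p(U) = (2*U)*(-5 + U) = 2*U*(-5 + U))
B = -9/8 (B = 9*(-⅛) = -9/8 ≈ -1.1250)
A(V, C) = -9*V/8
A(p(2)*0, -O)² = (-9*2*2*(-5 + 2)*0/8)² = (-9*2*2*(-3)*0/8)² = (-(-27)*0/2)² = (-9/8*0)² = 0² = 0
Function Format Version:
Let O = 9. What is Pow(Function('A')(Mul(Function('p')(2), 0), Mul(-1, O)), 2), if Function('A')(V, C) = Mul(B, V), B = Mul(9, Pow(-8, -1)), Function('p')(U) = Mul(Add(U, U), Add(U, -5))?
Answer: 0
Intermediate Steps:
Function('p')(U) = Mul(2, U, Add(-5, U)) (Function('p')(U) = Mul(Mul(2, U), Add(-5, U)) = Mul(2, U, Add(-5, U)))
B = Rational(-9, 8) (B = Mul(9, Rational(-1, 8)) = Rational(-9, 8) ≈ -1.1250)
Function('A')(V, C) = Mul(Rational(-9, 8), V)
Pow(Function('A')(Mul(Function('p')(2), 0), Mul(-1, O)), 2) = Pow(Mul(Rational(-9, 8), Mul(Mul(2, 2, Add(-5, 2)), 0)), 2) = Pow(Mul(Rational(-9, 8), Mul(Mul(2, 2, -3), 0)), 2) = Pow(Mul(Rational(-9, 8), Mul(-12, 0)), 2) = Pow(Mul(Rational(-9, 8), 0), 2) = Pow(0, 2) = 0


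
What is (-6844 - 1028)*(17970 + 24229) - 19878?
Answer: -332210406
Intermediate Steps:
(-6844 - 1028)*(17970 + 24229) - 19878 = -7872*42199 - 19878 = -332190528 - 19878 = -332210406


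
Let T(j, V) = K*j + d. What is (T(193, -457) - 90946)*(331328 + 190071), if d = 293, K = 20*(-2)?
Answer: -51291583827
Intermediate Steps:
K = -40
T(j, V) = 293 - 40*j (T(j, V) = -40*j + 293 = 293 - 40*j)
(T(193, -457) - 90946)*(331328 + 190071) = ((293 - 40*193) - 90946)*(331328 + 190071) = ((293 - 7720) - 90946)*521399 = (-7427 - 90946)*521399 = -98373*521399 = -51291583827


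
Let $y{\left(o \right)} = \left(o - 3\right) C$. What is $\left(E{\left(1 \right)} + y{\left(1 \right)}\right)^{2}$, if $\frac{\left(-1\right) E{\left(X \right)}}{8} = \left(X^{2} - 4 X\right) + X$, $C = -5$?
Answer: $676$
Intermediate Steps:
$E{\left(X \right)} = - 8 X^{2} + 24 X$ ($E{\left(X \right)} = - 8 \left(\left(X^{2} - 4 X\right) + X\right) = - 8 \left(X^{2} - 3 X\right) = - 8 X^{2} + 24 X$)
$y{\left(o \right)} = 15 - 5 o$ ($y{\left(o \right)} = \left(o - 3\right) \left(-5\right) = \left(-3 + o\right) \left(-5\right) = 15 - 5 o$)
$\left(E{\left(1 \right)} + y{\left(1 \right)}\right)^{2} = \left(8 \cdot 1 \left(3 - 1\right) + \left(15 - 5\right)\right)^{2} = \left(8 \cdot 1 \cdot 2 + 10\right)^{2} = \left(16 + 10\right)^{2} = 26^{2} = 676$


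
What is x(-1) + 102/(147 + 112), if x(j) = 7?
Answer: 1915/259 ≈ 7.3938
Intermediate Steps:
x(-1) + 102/(147 + 112) = 7 + 102/(147 + 112) = 7 + 102/259 = 1915/259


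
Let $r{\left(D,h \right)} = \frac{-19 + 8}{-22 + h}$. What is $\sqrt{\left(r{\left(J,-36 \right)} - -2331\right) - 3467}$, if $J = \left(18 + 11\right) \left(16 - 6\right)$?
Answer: $\frac{i \sqrt{3820866}}{58} \approx 33.702 i$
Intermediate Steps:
$J = 290$ ($J = 29 \cdot 10 = 290$)
$r{\left(D,h \right)} = - \frac{11}{-22 + h}$
$\sqrt{\left(r{\left(J,-36 \right)} - -2331\right) - 3467} = \sqrt{\left(- \frac{11}{-22 - 36} - -2331\right) - 3467} = \sqrt{\left(- \frac{11}{-58} + 2331\right) - 3467} = \sqrt{\left(\left(-11\right) \left(- \frac{1}{58}\right) + 2331\right) - 3467} = \sqrt{\left(\frac{11}{58} + 2331\right) - 3467} = \sqrt{\frac{135209}{58} - 3467} = \sqrt{- \frac{65877}{58}} = \frac{i \sqrt{3820866}}{58}$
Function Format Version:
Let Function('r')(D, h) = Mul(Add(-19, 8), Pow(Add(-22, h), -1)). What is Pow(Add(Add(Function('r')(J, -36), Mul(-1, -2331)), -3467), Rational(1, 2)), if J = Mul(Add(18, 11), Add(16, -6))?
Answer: Mul(Rational(1, 58), I, Pow(3820866, Rational(1, 2))) ≈ Mul(33.702, I)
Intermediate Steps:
J = 290 (J = Mul(29, 10) = 290)
Function('r')(D, h) = Mul(-11, Pow(Add(-22, h), -1))
Pow(Add(Add(Function('r')(J, -36), Mul(-1, -2331)), -3467), Rational(1, 2)) = Pow(Add(Add(Mul(-11, Pow(Add(-22, -36), -1)), Mul(-1, -2331)), -3467), Rational(1, 2)) = Pow(Add(Add(Mul(-11, Pow(-58, -1)), 2331), -3467), Rational(1, 2)) = Pow(Add(Add(Mul(-11, Rational(-1, 58)), 2331), -3467), Rational(1, 2)) = Pow(Add(Add(Rational(11, 58), 2331), -3467), Rational(1, 2)) = Pow(Add(Rational(135209, 58), -3467), Rational(1, 2)) = Pow(Rational(-65877, 58), Rational(1, 2)) = Mul(Rational(1, 58), I, Pow(3820866, Rational(1, 2)))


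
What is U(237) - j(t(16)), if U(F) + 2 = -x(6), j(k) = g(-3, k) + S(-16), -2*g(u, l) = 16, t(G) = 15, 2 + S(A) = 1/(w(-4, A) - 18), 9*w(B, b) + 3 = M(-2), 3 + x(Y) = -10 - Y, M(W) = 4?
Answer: 4356/161 ≈ 27.056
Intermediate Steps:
x(Y) = -13 - Y (x(Y) = -3 + (-10 - Y) = -13 - Y)
w(B, b) = ⅑ (w(B, b) = -⅓ + (⅑)*4 = -⅓ + 4/9 = ⅑)
S(A) = -331/161 (S(A) = -2 + 1/(⅑ - 18) = -2 + 1/(-161/9) = -2 - 9/161 = -331/161)
g(u, l) = -8 (g(u, l) = -½*16 = -8)
j(k) = -1619/161 (j(k) = -8 - 331/161 = -1619/161)
U(F) = 17 (U(F) = -2 - (-13 - 1*6) = -2 - (-13 - 6) = -2 - 1*(-19) = -2 + 19 = 17)
U(237) - j(t(16)) = 17 - 1*(-1619/161) = 17 + 1619/161 = 4356/161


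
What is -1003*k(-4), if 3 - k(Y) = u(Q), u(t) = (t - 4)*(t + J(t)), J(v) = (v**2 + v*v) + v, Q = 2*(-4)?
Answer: -1351041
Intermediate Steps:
Q = -8
J(v) = v + 2*v**2 (J(v) = (v**2 + v**2) + v = 2*v**2 + v = v + 2*v**2)
u(t) = (-4 + t)*(t + t*(1 + 2*t)) (u(t) = (t - 4)*(t + t*(1 + 2*t)) = (-4 + t)*(t + t*(1 + 2*t)))
k(Y) = 1347 (k(Y) = 3 - 2*(-8)*(-4 + (-8)**2 - 3*(-8)) = 3 - 2*(-8)*(-4 + 64 + 24) = 3 - 2*(-8)*84 = 3 - 1*(-1344) = 3 + 1344 = 1347)
-1003*k(-4) = -1003*1347 = -1351041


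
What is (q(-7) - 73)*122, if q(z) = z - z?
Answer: -8906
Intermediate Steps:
q(z) = 0
(q(-7) - 73)*122 = (0 - 73)*122 = -73*122 = -8906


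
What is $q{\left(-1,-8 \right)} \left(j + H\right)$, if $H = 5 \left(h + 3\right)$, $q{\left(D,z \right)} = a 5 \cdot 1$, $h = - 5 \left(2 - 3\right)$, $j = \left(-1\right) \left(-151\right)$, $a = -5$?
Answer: $-4775$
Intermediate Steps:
$j = 151$
$h = 5$ ($h = \left(-5\right) \left(-1\right) = 5$)
$q{\left(D,z \right)} = -25$ ($q{\left(D,z \right)} = \left(-5\right) 5 \cdot 1 = \left(-25\right) 1 = -25$)
$H = 40$ ($H = 5 \left(5 + 3\right) = 5 \cdot 8 = 40$)
$q{\left(-1,-8 \right)} \left(j + H\right) = - 25 \left(151 + 40\right) = \left(-25\right) 191 = -4775$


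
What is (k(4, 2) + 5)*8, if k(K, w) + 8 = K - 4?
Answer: -24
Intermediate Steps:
k(K, w) = -12 + K (k(K, w) = -8 + (K - 4) = -8 + (-4 + K) = -12 + K)
(k(4, 2) + 5)*8 = ((-12 + 4) + 5)*8 = (-8 + 5)*8 = -3*8 = -24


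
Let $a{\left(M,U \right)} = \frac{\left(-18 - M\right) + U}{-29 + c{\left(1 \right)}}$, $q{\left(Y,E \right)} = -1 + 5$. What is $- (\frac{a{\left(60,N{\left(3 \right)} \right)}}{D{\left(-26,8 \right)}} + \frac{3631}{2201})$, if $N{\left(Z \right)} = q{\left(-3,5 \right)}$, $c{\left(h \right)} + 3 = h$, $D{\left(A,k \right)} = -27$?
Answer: $- \frac{2993}{1917} \approx -1.5613$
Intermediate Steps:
$q{\left(Y,E \right)} = 4$
$c{\left(h \right)} = -3 + h$
$N{\left(Z \right)} = 4$
$a{\left(M,U \right)} = \frac{18}{31} - \frac{U}{31} + \frac{M}{31}$ ($a{\left(M,U \right)} = \frac{\left(-18 - M\right) + U}{-29 + \left(-3 + 1\right)} = \frac{-18 + U - M}{-29 - 2} = \frac{-18 + U - M}{-31} = \left(-18 + U - M\right) \left(- \frac{1}{31}\right) = \frac{18}{31} - \frac{U}{31} + \frac{M}{31}$)
$- (\frac{a{\left(60,N{\left(3 \right)} \right)}}{D{\left(-26,8 \right)}} + \frac{3631}{2201}) = - (\frac{\frac{18}{31} - \frac{4}{31} + \frac{1}{31} \cdot 60}{-27} + \frac{3631}{2201}) = - (\left(\frac{18}{31} - \frac{4}{31} + \frac{60}{31}\right) \left(- \frac{1}{27}\right) + 3631 \cdot \frac{1}{2201}) = - (\frac{74}{31} \left(- \frac{1}{27}\right) + \frac{3631}{2201}) = - (- \frac{74}{837} + \frac{3631}{2201}) = \left(-1\right) \frac{2993}{1917} = - \frac{2993}{1917}$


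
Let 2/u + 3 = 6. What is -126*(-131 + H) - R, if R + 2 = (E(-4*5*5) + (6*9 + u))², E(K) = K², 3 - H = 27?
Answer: -909691108/9 ≈ -1.0108e+8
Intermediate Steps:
H = -24 (H = 3 - 1*27 = 3 - 27 = -24)
u = ⅔ (u = 2/(-3 + 6) = 2/3 = 2*(⅓) = ⅔ ≈ 0.66667)
R = 909866878/9 (R = -2 + ((-4*5*5)² + (6*9 + ⅔))² = -2 + ((-20*5)² + (54 + ⅔))² = -2 + ((-100)² + 164/3)² = -2 + (10000 + 164/3)² = -2 + (30164/3)² = -2 + 909866896/9 = 909866878/9 ≈ 1.0110e+8)
-126*(-131 + H) - R = -126*(-131 - 24) - 1*909866878/9 = -126*(-155) - 909866878/9 = 19530 - 909866878/9 = -909691108/9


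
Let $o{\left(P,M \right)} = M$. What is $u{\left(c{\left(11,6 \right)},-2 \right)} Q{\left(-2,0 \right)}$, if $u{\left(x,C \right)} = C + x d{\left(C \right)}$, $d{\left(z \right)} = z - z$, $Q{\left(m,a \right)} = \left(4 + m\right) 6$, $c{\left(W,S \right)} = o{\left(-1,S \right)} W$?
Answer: $-24$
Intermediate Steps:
$c{\left(W,S \right)} = S W$
$Q{\left(m,a \right)} = 24 + 6 m$
$d{\left(z \right)} = 0$
$u{\left(x,C \right)} = C$ ($u{\left(x,C \right)} = C + x 0 = C + 0 = C$)
$u{\left(c{\left(11,6 \right)},-2 \right)} Q{\left(-2,0 \right)} = - 2 \left(24 + 6 \left(-2\right)\right) = - 2 \left(24 - 12\right) = \left(-2\right) 12 = -24$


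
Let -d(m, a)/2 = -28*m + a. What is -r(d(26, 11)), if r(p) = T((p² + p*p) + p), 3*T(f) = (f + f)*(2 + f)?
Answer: -11284137025072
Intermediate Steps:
T(f) = 2*f*(2 + f)/3 (T(f) = ((f + f)*(2 + f))/3 = ((2*f)*(2 + f))/3 = (2*f*(2 + f))/3 = 2*f*(2 + f)/3)
d(m, a) = -2*a + 56*m (d(m, a) = -2*(-28*m + a) = -2*(a - 28*m) = -2*a + 56*m)
r(p) = 2*(p + 2*p²)*(2 + p + 2*p²)/3 (r(p) = 2*((p² + p*p) + p)*(2 + ((p² + p*p) + p))/3 = 2*((p² + p²) + p)*(2 + ((p² + p²) + p))/3 = 2*(2*p² + p)*(2 + (2*p² + p))/3 = 2*(p + 2*p²)*(2 + (p + 2*p²))/3 = 2*(p + 2*p²)*(2 + p + 2*p²)/3)
-r(d(26, 11)) = -2*(-2*11 + 56*26)*(1 + 2*(-2*11 + 56*26))*(2 + (-2*11 + 56*26)*(1 + 2*(-2*11 + 56*26)))/3 = -2*(-22 + 1456)*(1 + 2*(-22 + 1456))*(2 + (-22 + 1456)*(1 + 2*(-22 + 1456)))/3 = -2*1434*(1 + 2*1434)*(2 + 1434*(1 + 2*1434))/3 = -2*1434*(1 + 2868)*(2 + 1434*(1 + 2868))/3 = -2*1434*2869*(2 + 1434*2869)/3 = -2*1434*2869*(2 + 4114146)/3 = -2*1434*2869*4114148/3 = -1*11284137025072 = -11284137025072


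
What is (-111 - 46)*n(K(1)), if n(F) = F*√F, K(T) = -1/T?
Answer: 157*I ≈ 157.0*I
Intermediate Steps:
n(F) = F^(3/2)
(-111 - 46)*n(K(1)) = (-111 - 46)*(-1/1)^(3/2) = -157*(-I) = -(-157)*I = 157*I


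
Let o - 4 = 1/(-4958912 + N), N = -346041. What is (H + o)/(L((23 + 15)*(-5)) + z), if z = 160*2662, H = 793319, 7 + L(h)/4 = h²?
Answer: 2104270614409/1512686128138 ≈ 1.3911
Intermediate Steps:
L(h) = -28 + 4*h²
o = 21219811/5304953 (o = 4 + 1/(-4958912 - 346041) = 4 + 1/(-5304953) = 4 - 1/5304953 = 21219811/5304953 ≈ 4.0000)
z = 425920
(H + o)/(L((23 + 15)*(-5)) + z) = (793319 + 21219811/5304953)/((-28 + 4*((23 + 15)*(-5))²) + 425920) = 4208541228818/(5304953*((-28 + 4*(38*(-5))²) + 425920)) = 4208541228818/(5304953*((-28 + 4*(-190)²) + 425920)) = 4208541228818/(5304953*((-28 + 4*36100) + 425920)) = 4208541228818/(5304953*((-28 + 144400) + 425920)) = 4208541228818/(5304953*(144372 + 425920)) = (4208541228818/5304953)/570292 = (4208541228818/5304953)*(1/570292) = 2104270614409/1512686128138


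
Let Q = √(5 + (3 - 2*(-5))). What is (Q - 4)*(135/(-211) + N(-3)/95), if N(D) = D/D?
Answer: 50456/20045 - 37842*√2/20045 ≈ -0.15269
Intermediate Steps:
N(D) = 1
Q = 3*√2 (Q = √(5 + (3 + 10)) = √(5 + 13) = √18 = 3*√2 ≈ 4.2426)
(Q - 4)*(135/(-211) + N(-3)/95) = (3*√2 - 4)*(135/(-211) + 1/95) = (-4 + 3*√2)*(135*(-1/211) + 1*(1/95)) = (-4 + 3*√2)*(-135/211 + 1/95) = (-4 + 3*√2)*(-12614/20045) = 50456/20045 - 37842*√2/20045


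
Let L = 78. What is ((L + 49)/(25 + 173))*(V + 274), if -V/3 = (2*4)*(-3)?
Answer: 21971/99 ≈ 221.93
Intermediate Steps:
V = 72 (V = -3*2*4*(-3) = -24*(-3) = -3*(-24) = 72)
((L + 49)/(25 + 173))*(V + 274) = ((78 + 49)/(25 + 173))*(72 + 274) = (127/198)*346 = 21971/99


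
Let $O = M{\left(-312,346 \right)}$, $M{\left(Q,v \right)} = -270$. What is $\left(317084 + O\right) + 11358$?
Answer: $328172$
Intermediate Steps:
$O = -270$
$\left(317084 + O\right) + 11358 = \left(317084 - 270\right) + 11358 = 316814 + 11358 = 328172$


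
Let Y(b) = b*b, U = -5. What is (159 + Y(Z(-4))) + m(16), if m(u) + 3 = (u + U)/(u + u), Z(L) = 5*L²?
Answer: 209803/32 ≈ 6556.3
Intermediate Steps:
Y(b) = b²
m(u) = -3 + (-5 + u)/(2*u) (m(u) = -3 + (u - 5)/(u + u) = -3 + (-5 + u)/((2*u)) = -3 + (-5 + u)*(1/(2*u)) = -3 + (-5 + u)/(2*u))
(159 + Y(Z(-4))) + m(16) = (159 + (5*(-4)²)²) + (5/2)*(-1 - 1*16)/16 = (159 + (5*16)²) + (5/2)*(1/16)*(-1 - 16) = (159 + 80²) + (5/2)*(1/16)*(-17) = (159 + 6400) - 85/32 = 6559 - 85/32 = 209803/32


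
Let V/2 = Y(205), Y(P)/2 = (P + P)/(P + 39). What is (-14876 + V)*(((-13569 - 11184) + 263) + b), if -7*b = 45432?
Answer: 196699472412/427 ≈ 4.6065e+8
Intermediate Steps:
b = -45432/7 (b = -1/7*45432 = -45432/7 ≈ -6490.3)
Y(P) = 4*P/(39 + P) (Y(P) = 2*((P + P)/(P + 39)) = 2*((2*P)/(39 + P)) = 2*(2*P/(39 + P)) = 4*P/(39 + P))
V = 410/61 (V = 2*(4*205/(39 + 205)) = 2*(4*205/244) = 2*(4*205*(1/244)) = 2*(205/61) = 410/61 ≈ 6.7213)
(-14876 + V)*(((-13569 - 11184) + 263) + b) = (-14876 + 410/61)*(((-13569 - 11184) + 263) - 45432/7) = -907026*((-24753 + 263) - 45432/7)/61 = -907026*(-24490 - 45432/7)/61 = -907026/61*(-216862/7) = 196699472412/427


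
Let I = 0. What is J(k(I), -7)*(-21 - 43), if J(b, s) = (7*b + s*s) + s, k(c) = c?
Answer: -2688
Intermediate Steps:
J(b, s) = s + s² + 7*b (J(b, s) = (7*b + s²) + s = (s² + 7*b) + s = s + s² + 7*b)
J(k(I), -7)*(-21 - 43) = (-7 + (-7)² + 7*0)*(-21 - 43) = (-7 + 49 + 0)*(-64) = 42*(-64) = -2688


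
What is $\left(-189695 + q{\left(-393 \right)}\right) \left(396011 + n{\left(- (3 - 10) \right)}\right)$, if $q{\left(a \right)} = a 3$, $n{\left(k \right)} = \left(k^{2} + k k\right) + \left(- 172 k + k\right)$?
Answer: $-75378433088$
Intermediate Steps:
$n{\left(k \right)} = - 171 k + 2 k^{2}$ ($n{\left(k \right)} = \left(k^{2} + k^{2}\right) - 171 k = 2 k^{2} - 171 k = - 171 k + 2 k^{2}$)
$q{\left(a \right)} = 3 a$
$\left(-189695 + q{\left(-393 \right)}\right) \left(396011 + n{\left(- (3 - 10) \right)}\right) = \left(-189695 + 3 \left(-393\right)\right) \left(396011 + - (3 - 10) \left(-171 + 2 \left(- (3 - 10)\right)\right)\right) = \left(-189695 - 1179\right) \left(396011 + \left(-1\right) \left(-7\right) \left(-171 + 2 \left(\left(-1\right) \left(-7\right)\right)\right)\right) = - 190874 \left(396011 + 7 \left(-171 + 2 \cdot 7\right)\right) = - 190874 \left(396011 + 7 \left(-171 + 14\right)\right) = - 190874 \left(396011 + 7 \left(-157\right)\right) = - 190874 \left(396011 - 1099\right) = \left(-190874\right) 394912 = -75378433088$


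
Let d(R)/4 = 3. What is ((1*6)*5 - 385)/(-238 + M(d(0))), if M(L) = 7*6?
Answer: 355/196 ≈ 1.8112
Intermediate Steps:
d(R) = 12 (d(R) = 4*3 = 12)
M(L) = 42
((1*6)*5 - 385)/(-238 + M(d(0))) = ((1*6)*5 - 385)/(-238 + 42) = (6*5 - 385)/(-196) = -(30 - 385)/196 = -1/196*(-355) = 355/196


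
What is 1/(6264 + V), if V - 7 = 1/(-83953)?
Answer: 83953/526469262 ≈ 0.00015946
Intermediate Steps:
V = 587670/83953 (V = 7 + 1/(-83953) = 7 - 1/83953 = 587670/83953 ≈ 7.0000)
1/(6264 + V) = 1/(6264 + 587670/83953) = 1/(526469262/83953) = 83953/526469262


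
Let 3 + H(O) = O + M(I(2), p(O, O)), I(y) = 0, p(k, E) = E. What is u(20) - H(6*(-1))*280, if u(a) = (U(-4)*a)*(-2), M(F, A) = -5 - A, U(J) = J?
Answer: 2400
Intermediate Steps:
H(O) = -8 (H(O) = -3 + (O + (-5 - O)) = -3 - 5 = -8)
u(a) = 8*a (u(a) = -4*a*(-2) = 8*a)
u(20) - H(6*(-1))*280 = 8*20 - 1*(-8)*280 = 160 + 8*280 = 160 + 2240 = 2400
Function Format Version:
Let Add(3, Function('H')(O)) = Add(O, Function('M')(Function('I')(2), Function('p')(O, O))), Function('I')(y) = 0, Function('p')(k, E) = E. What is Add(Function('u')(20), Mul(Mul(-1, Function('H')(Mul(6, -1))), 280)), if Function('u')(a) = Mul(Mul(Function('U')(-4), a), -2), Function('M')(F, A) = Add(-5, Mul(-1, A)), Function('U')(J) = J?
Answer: 2400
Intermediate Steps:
Function('H')(O) = -8 (Function('H')(O) = Add(-3, Add(O, Add(-5, Mul(-1, O)))) = Add(-3, -5) = -8)
Function('u')(a) = Mul(8, a) (Function('u')(a) = Mul(Mul(-4, a), -2) = Mul(8, a))
Add(Function('u')(20), Mul(Mul(-1, Function('H')(Mul(6, -1))), 280)) = Add(Mul(8, 20), Mul(Mul(-1, -8), 280)) = Add(160, Mul(8, 280)) = Add(160, 2240) = 2400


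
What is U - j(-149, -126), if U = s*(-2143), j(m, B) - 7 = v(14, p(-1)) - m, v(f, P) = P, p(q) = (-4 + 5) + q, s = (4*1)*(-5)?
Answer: 42704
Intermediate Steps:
s = -20 (s = 4*(-5) = -20)
p(q) = 1 + q
j(m, B) = 7 - m (j(m, B) = 7 + ((1 - 1) - m) = 7 + (0 - m) = 7 - m)
U = 42860 (U = -20*(-2143) = 42860)
U - j(-149, -126) = 42860 - (7 - 1*(-149)) = 42860 - (7 + 149) = 42860 - 1*156 = 42860 - 156 = 42704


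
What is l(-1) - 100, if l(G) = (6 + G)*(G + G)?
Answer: -110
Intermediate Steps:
l(G) = 2*G*(6 + G) (l(G) = (6 + G)*(2*G) = 2*G*(6 + G))
l(-1) - 100 = 2*(-1)*(6 - 1) - 100 = 2*(-1)*5 - 100 = -10 - 100 = -110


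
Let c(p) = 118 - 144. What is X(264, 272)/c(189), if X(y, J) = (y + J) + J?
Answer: -404/13 ≈ -31.077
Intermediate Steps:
X(y, J) = y + 2*J (X(y, J) = (J + y) + J = y + 2*J)
c(p) = -26
X(264, 272)/c(189) = (264 + 2*272)/(-26) = (264 + 544)*(-1/26) = 808*(-1/26) = -404/13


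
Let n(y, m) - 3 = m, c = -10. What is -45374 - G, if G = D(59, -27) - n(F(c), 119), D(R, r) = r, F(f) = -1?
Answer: -45225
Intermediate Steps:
n(y, m) = 3 + m
G = -149 (G = -27 - (3 + 119) = -27 - 1*122 = -27 - 122 = -149)
-45374 - G = -45374 - 1*(-149) = -45374 + 149 = -45225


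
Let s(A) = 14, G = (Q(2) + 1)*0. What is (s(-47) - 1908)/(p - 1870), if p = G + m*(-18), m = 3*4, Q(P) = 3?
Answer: 947/1043 ≈ 0.90796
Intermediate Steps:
m = 12
G = 0 (G = (3 + 1)*0 = 4*0 = 0)
p = -216 (p = 0 + 12*(-18) = 0 - 216 = -216)
(s(-47) - 1908)/(p - 1870) = (14 - 1908)/(-216 - 1870) = -1894/(-2086) = -1894*(-1/2086) = 947/1043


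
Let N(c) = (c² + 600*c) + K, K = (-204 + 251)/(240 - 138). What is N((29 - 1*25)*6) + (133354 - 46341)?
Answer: 10402925/102 ≈ 1.0199e+5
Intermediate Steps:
K = 47/102 ≈ 0.46078
N(c) = 47/102 + c² + 600*c (N(c) = (c² + 600*c) + 47/102 = 47/102 + c² + 600*c)
N((29 - 1*25)*6) + (133354 - 46341) = (47/102 + ((29 - 1*25)*6)² + 600*((29 - 1*25)*6)) + (133354 - 46341) = (47/102 + ((29 - 25)*6)² + 600*((29 - 25)*6)) + 87013 = (47/102 + (4*6)² + 600*(4*6)) + 87013 = (47/102 + 24² + 600*24) + 87013 = (47/102 + 576 + 14400) + 87013 = 1527599/102 + 87013 = 10402925/102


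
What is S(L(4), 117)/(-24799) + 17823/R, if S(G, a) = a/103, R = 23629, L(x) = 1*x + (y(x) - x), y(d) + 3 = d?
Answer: 45522470838/60355483813 ≈ 0.75424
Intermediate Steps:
y(d) = -3 + d
L(x) = -3 + x (L(x) = 1*x + ((-3 + x) - x) = x - 3 = -3 + x)
S(G, a) = a/103 (S(G, a) = a*(1/103) = a/103)
S(L(4), 117)/(-24799) + 17823/R = ((1/103)*117)/(-24799) + 17823/23629 = (117/103)*(-1/24799) + 17823*(1/23629) = -117/2554297 + 17823/23629 = 45522470838/60355483813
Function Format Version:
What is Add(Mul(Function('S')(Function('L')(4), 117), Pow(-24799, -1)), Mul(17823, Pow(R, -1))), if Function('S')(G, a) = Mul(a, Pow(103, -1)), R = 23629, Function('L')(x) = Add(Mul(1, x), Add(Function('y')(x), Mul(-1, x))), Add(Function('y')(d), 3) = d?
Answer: Rational(45522470838, 60355483813) ≈ 0.75424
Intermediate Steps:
Function('y')(d) = Add(-3, d)
Function('L')(x) = Add(-3, x) (Function('L')(x) = Add(Mul(1, x), Add(Add(-3, x), Mul(-1, x))) = Add(x, -3) = Add(-3, x))
Function('S')(G, a) = Mul(Rational(1, 103), a) (Function('S')(G, a) = Mul(a, Rational(1, 103)) = Mul(Rational(1, 103), a))
Add(Mul(Function('S')(Function('L')(4), 117), Pow(-24799, -1)), Mul(17823, Pow(R, -1))) = Add(Mul(Mul(Rational(1, 103), 117), Pow(-24799, -1)), Mul(17823, Pow(23629, -1))) = Add(Mul(Rational(117, 103), Rational(-1, 24799)), Mul(17823, Rational(1, 23629))) = Add(Rational(-117, 2554297), Rational(17823, 23629)) = Rational(45522470838, 60355483813)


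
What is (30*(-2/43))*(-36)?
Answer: 2160/43 ≈ 50.233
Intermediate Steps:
(30*(-2/43))*(-36) = -60/43*(-36) = 2160/43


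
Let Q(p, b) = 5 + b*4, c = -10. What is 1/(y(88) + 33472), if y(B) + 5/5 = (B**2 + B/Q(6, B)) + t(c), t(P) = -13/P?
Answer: 3570/147143071 ≈ 2.4262e-5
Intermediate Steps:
Q(p, b) = 5 + 4*b
y(B) = 3/10 + B**2 + B/(5 + 4*B) (y(B) = -1 + ((B**2 + B/(5 + 4*B)) - 13/(-10)) = -1 + ((B**2 + B/(5 + 4*B)) - 13*(-1/10)) = -1 + ((B**2 + B/(5 + 4*B)) + 13/10) = -1 + (13/10 + B**2 + B/(5 + 4*B)) = 3/10 + B**2 + B/(5 + 4*B))
1/(y(88) + 33472) = 1/((10*88 + (3 + 10*88**2)*(5 + 4*88))/(10*(5 + 4*88)) + 33472) = 1/((880 + (3 + 10*7744)*(5 + 352))/(10*(5 + 352)) + 33472) = 1/((1/10)*(880 + (3 + 77440)*357)/357 + 33472) = 1/((1/10)*(1/357)*(880 + 77443*357) + 33472) = 1/((1/10)*(1/357)*(880 + 27647151) + 33472) = 1/((1/10)*(1/357)*27648031 + 33472) = 1/(27648031/3570 + 33472) = 1/(147143071/3570) = 3570/147143071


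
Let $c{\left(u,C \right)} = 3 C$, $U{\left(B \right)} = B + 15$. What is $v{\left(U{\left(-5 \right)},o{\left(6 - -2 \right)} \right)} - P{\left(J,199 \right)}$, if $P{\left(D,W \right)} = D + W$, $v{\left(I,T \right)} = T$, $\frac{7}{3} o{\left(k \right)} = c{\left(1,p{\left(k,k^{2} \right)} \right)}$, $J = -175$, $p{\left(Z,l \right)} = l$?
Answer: $\frac{408}{7} \approx 58.286$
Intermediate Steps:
$U{\left(B \right)} = 15 + B$
$o{\left(k \right)} = \frac{9 k^{2}}{7}$ ($o{\left(k \right)} = \frac{3 \cdot 3 k^{2}}{7} = \frac{9 k^{2}}{7}$)
$v{\left(U{\left(-5 \right)},o{\left(6 - -2 \right)} \right)} - P{\left(J,199 \right)} = \frac{9 \left(6 - -2\right)^{2}}{7} - \left(-175 + 199\right) = \frac{9 \left(6 + 2\right)^{2}}{7} - 24 = \frac{9 \cdot 8^{2}}{7} - 24 = \frac{9}{7} \cdot 64 - 24 = \frac{576}{7} - 24 = \frac{408}{7}$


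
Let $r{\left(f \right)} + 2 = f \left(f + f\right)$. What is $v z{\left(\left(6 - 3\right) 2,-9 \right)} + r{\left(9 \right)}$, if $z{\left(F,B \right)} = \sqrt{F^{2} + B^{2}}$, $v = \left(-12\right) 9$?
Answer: $160 - 324 \sqrt{13} \approx -1008.2$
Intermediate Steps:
$r{\left(f \right)} = -2 + 2 f^{2}$ ($r{\left(f \right)} = -2 + f \left(f + f\right) = -2 + f 2 f = -2 + 2 f^{2}$)
$v = -108$
$z{\left(F,B \right)} = \sqrt{B^{2} + F^{2}}$
$v z{\left(\left(6 - 3\right) 2,-9 \right)} + r{\left(9 \right)} = - 108 \sqrt{\left(-9\right)^{2} + \left(\left(6 - 3\right) 2\right)^{2}} - \left(2 - 2 \cdot 9^{2}\right) = - 108 \sqrt{81 + \left(3 \cdot 2\right)^{2}} + \left(-2 + 2 \cdot 81\right) = - 108 \sqrt{81 + 6^{2}} + \left(-2 + 162\right) = - 108 \sqrt{81 + 36} + 160 = - 108 \sqrt{117} + 160 = - 108 \cdot 3 \sqrt{13} + 160 = - 324 \sqrt{13} + 160 = 160 - 324 \sqrt{13}$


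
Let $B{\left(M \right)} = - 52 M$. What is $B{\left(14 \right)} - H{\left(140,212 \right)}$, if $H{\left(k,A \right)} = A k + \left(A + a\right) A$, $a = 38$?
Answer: $-83408$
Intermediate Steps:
$H{\left(k,A \right)} = A k + A \left(38 + A\right)$ ($H{\left(k,A \right)} = A k + \left(A + 38\right) A = A k + \left(38 + A\right) A = A k + A \left(38 + A\right)$)
$B{\left(14 \right)} - H{\left(140,212 \right)} = \left(-52\right) 14 - 212 \left(38 + 212 + 140\right) = -728 - 212 \cdot 390 = -728 - 82680 = -83408$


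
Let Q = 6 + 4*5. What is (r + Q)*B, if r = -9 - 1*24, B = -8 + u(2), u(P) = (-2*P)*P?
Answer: 112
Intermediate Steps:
u(P) = -2*P**2
B = -16 (B = -8 - 2*2**2 = -8 - 2*4 = -8 - 8 = -16)
Q = 26 (Q = 6 + 20 = 26)
r = -33 (r = -9 - 24 = -33)
(r + Q)*B = (-33 + 26)*(-16) = -7*(-16) = 112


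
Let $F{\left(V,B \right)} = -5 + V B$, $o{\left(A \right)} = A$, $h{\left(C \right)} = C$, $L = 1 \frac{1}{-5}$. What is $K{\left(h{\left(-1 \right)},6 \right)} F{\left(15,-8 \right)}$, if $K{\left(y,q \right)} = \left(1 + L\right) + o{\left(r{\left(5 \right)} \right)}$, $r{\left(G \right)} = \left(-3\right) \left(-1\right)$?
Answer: $-475$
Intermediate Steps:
$L = - \frac{1}{5}$ ($L = 1 \left(- \frac{1}{5}\right) = - \frac{1}{5} \approx -0.2$)
$r{\left(G \right)} = 3$
$F{\left(V,B \right)} = -5 + B V$
$K{\left(y,q \right)} = \frac{19}{5}$ ($K{\left(y,q \right)} = \left(1 - \frac{1}{5}\right) + 3 = \frac{4}{5} + 3 = \frac{19}{5}$)
$K{\left(h{\left(-1 \right)},6 \right)} F{\left(15,-8 \right)} = \frac{19 \left(-5 - 120\right)}{5} = \frac{19}{5} \left(-125\right) = -475$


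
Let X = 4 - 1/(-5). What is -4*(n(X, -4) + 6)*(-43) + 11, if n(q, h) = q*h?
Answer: -9233/5 ≈ -1846.6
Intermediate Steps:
X = 21/5 (X = 4 - 1*(-⅕) = 4 + ⅕ = 21/5 ≈ 4.2000)
n(q, h) = h*q
-4*(n(X, -4) + 6)*(-43) + 11 = -4*(-4*21/5 + 6)*(-43) + 11 = -4*(-84/5 + 6)*(-43) + 11 = -4*(-54/5)*(-43) + 11 = (216/5)*(-43) + 11 = -9288/5 + 11 = -9233/5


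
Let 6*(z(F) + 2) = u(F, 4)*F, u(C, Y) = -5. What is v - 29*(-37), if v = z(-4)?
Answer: 3223/3 ≈ 1074.3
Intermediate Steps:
z(F) = -2 - 5*F/6 (z(F) = -2 + (-5*F)/6 = -2 - 5*F/6)
v = 4/3 (v = -2 - 5/6*(-4) = -2 + 10/3 = 4/3 ≈ 1.3333)
v - 29*(-37) = 4/3 - 29*(-37) = 4/3 + 1073 = 3223/3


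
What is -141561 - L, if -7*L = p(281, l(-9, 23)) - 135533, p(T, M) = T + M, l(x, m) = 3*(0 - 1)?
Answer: -1126182/7 ≈ -1.6088e+5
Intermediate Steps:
l(x, m) = -3 (l(x, m) = 3*(-1) = -3)
p(T, M) = M + T
L = 135255/7 (L = -((-3 + 281) - 135533)/7 = -(278 - 135533)/7 = -⅐*(-135255) = 135255/7 ≈ 19322.)
-141561 - L = -141561 - 1*135255/7 = -141561 - 135255/7 = -1126182/7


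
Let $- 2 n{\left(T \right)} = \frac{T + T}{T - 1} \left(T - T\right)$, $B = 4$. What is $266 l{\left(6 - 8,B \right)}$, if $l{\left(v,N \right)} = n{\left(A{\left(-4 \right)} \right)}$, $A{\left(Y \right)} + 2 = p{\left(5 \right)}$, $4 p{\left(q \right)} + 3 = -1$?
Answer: $0$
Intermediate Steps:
$p{\left(q \right)} = -1$ ($p{\left(q \right)} = - \frac{3}{4} + \frac{1}{4} \left(-1\right) = - \frac{3}{4} - \frac{1}{4} = -1$)
$A{\left(Y \right)} = -3$ ($A{\left(Y \right)} = -2 - 1 = -3$)
$n{\left(T \right)} = 0$ ($n{\left(T \right)} = - \frac{\frac{T + T}{T - 1} \left(T - T\right)}{2} = - \frac{\frac{2 T}{-1 + T} 0}{2} = \left(- \frac{1}{2}\right) 0 = 0$)
$l{\left(v,N \right)} = 0$
$266 l{\left(6 - 8,B \right)} = 266 \cdot 0 = 0$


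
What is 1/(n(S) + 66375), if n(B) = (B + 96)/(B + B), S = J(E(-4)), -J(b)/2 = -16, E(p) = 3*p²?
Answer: 1/66377 ≈ 1.5065e-5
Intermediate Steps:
J(b) = 32 (J(b) = -2*(-16) = 32)
S = 32
n(B) = (96 + B)/(2*B) (n(B) = (96 + B)/((2*B)) = (96 + B)*(1/(2*B)) = (96 + B)/(2*B))
1/(n(S) + 66375) = 1/((½)*(96 + 32)/32 + 66375) = 1/((½)*(1/32)*128 + 66375) = 1/(2 + 66375) = 1/66377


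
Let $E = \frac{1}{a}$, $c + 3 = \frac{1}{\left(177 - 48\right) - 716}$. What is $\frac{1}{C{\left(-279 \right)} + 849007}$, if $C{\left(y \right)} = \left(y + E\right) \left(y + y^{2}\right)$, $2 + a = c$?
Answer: $- \frac{1468}{30543645635} \approx -4.8062 \cdot 10^{-8}$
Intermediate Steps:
$c = - \frac{1762}{587}$ ($c = -3 + \frac{1}{\left(177 - 48\right) - 716} = -3 + \frac{1}{129 - 716} = -3 + \frac{1}{-587} = -3 - \frac{1}{587} = - \frac{1762}{587} \approx -3.0017$)
$a = - \frac{2936}{587}$ ($a = -2 - \frac{1762}{587} = - \frac{2936}{587} \approx -5.0017$)
$E = - \frac{587}{2936}$ ($E = \frac{1}{- \frac{2936}{587}} = - \frac{587}{2936} \approx -0.19993$)
$C{\left(y \right)} = \left(- \frac{587}{2936} + y\right) \left(y + y^{2}\right)$ ($C{\left(y \right)} = \left(y - \frac{587}{2936}\right) \left(y + y^{2}\right) = \left(- \frac{587}{2936} + y\right) \left(y + y^{2}\right)$)
$\frac{1}{C{\left(-279 \right)} + 849007} = \frac{1}{\frac{1}{2936} \left(-279\right) \left(-587 + 2349 \left(-279\right) + 2936 \left(-279\right)^{2}\right) + 849007} = \frac{1}{\frac{1}{2936} \left(-279\right) \left(-587 - 655371 + 2936 \cdot 77841\right) + 849007} = \frac{1}{\frac{1}{2936} \left(-279\right) \left(-587 - 655371 + 228541176\right) + 849007} = \frac{1}{\frac{1}{2936} \left(-279\right) 227885218 + 849007} = \frac{1}{- \frac{31789987911}{1468} + 849007} = \frac{1}{- \frac{30543645635}{1468}} = - \frac{1468}{30543645635}$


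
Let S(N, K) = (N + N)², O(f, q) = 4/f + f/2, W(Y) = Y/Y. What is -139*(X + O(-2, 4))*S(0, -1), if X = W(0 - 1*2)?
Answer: 0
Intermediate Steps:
W(Y) = 1
X = 1
O(f, q) = f/2 + 4/f (O(f, q) = 4/f + f*(½) = 4/f + f/2 = f/2 + 4/f)
S(N, K) = 4*N² (S(N, K) = (2*N)² = 4*N²)
-139*(X + O(-2, 4))*S(0, -1) = -139*(1 + ((½)*(-2) + 4/(-2)))*4*0² = -139*(1 + (-1 + 4*(-½)))*4*0 = -139*(1 + (-1 - 2))*0 = -139*(1 - 3)*0 = -(-278)*0 = -139*0 = 0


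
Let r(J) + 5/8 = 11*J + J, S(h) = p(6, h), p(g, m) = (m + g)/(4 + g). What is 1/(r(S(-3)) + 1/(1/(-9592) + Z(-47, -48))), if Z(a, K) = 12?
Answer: 4604120/14080937 ≈ 0.32698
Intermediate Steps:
p(g, m) = (g + m)/(4 + g)
S(h) = ⅗ + h/10 (S(h) = (6 + h)/(4 + 6) = (6 + h)/10 = ⅗ + h/10)
r(J) = -5/8 + 12*J (r(J) = -5/8 + (11*J + J) = -5/8 + 12*J)
1/(r(S(-3)) + 1/(1/(-9592) + Z(-47, -48))) = 1/((-5/8 + 12*(⅗ + (⅒)*(-3))) + 1/(1/(-9592) + 12)) = 1/((-5/8 + 12*(⅗ - 3/10)) + 1/(-1/9592 + 12)) = 1/((-5/8 + 12*(3/10)) + 1/(115103/9592)) = 1/((-5/8 + 18/5) + 9592/115103) = 1/(119/40 + 9592/115103) = 1/(14080937/4604120) = 4604120/14080937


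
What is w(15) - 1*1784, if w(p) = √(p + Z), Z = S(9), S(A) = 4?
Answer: -1784 + √19 ≈ -1779.6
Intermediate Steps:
Z = 4
w(p) = √(4 + p) (w(p) = √(p + 4) = √(4 + p))
w(15) - 1*1784 = √(4 + 15) - 1*1784 = √19 - 1784 = -1784 + √19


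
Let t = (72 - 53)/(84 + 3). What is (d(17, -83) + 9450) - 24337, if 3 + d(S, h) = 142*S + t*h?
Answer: -1086989/87 ≈ -12494.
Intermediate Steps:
t = 19/87 ≈ 0.21839
d(S, h) = -3 + 142*S + 19*h/87 (d(S, h) = -3 + (142*S + 19*h/87) = -3 + 142*S + 19*h/87)
(d(17, -83) + 9450) - 24337 = ((-3 + 142*17 + (19/87)*(-83)) + 9450) - 24337 = ((-3 + 2414 - 1577/87) + 9450) - 24337 = (208180/87 + 9450) - 24337 = 1030330/87 - 24337 = -1086989/87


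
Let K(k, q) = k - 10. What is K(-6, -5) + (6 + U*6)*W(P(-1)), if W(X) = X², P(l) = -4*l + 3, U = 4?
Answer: 1454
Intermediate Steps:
K(k, q) = -10 + k
P(l) = 3 - 4*l
K(-6, -5) + (6 + U*6)*W(P(-1)) = (-10 - 6) + (6 + 4*6)*(3 - 4*(-1))² = -16 + (6 + 24)*(3 + 4)² = -16 + 30*7² = -16 + 30*49 = -16 + 1470 = 1454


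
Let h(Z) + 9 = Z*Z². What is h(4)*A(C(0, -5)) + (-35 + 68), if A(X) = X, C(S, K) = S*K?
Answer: 33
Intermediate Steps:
C(S, K) = K*S
h(Z) = -9 + Z³ (h(Z) = -9 + Z*Z² = -9 + Z³)
h(4)*A(C(0, -5)) + (-35 + 68) = (-9 + 4³)*(-5*0) + (-35 + 68) = (-9 + 64)*0 + 33 = 55*0 + 33 = 0 + 33 = 33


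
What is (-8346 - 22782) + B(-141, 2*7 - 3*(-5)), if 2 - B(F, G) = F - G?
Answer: -30956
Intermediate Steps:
B(F, G) = 2 + G - F (B(F, G) = 2 - (F - G) = 2 + (G - F) = 2 + G - F)
(-8346 - 22782) + B(-141, 2*7 - 3*(-5)) = (-8346 - 22782) + (2 + (2*7 - 3*(-5)) - 1*(-141)) = -31128 + (2 + (14 + 15) + 141) = -31128 + (2 + 29 + 141) = -31128 + 172 = -30956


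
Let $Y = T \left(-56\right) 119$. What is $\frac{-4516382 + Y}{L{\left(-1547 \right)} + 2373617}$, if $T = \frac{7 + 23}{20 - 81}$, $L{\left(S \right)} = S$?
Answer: $- \frac{137649691}{72348135} \approx -1.9026$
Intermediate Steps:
$T = - \frac{30}{61}$ ($T = \frac{30}{-61} = 30 \left(- \frac{1}{61}\right) = - \frac{30}{61} \approx -0.4918$)
$Y = \frac{199920}{61}$ ($Y = \left(- \frac{30}{61}\right) \left(-56\right) 119 = \frac{1680}{61} \cdot 119 = \frac{199920}{61} \approx 3277.4$)
$\frac{-4516382 + Y}{L{\left(-1547 \right)} + 2373617} = \frac{-4516382 + \frac{199920}{61}}{-1547 + 2373617} = - \frac{275299382}{61 \cdot 2372070} = \left(- \frac{275299382}{61}\right) \frac{1}{2372070} = - \frac{137649691}{72348135}$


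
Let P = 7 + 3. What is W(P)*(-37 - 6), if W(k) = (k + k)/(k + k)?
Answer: -43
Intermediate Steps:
P = 10
W(k) = 1 (W(k) = (2*k)/((2*k)) = (2*k)*(1/(2*k)) = 1)
W(P)*(-37 - 6) = 1*(-37 - 6) = 1*(-43) = -43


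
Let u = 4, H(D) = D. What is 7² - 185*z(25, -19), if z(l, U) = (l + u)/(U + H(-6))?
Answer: 1318/5 ≈ 263.60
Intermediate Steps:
z(l, U) = (4 + l)/(-6 + U) (z(l, U) = (l + 4)/(U - 6) = (4 + l)/(-6 + U))
7² - 185*z(25, -19) = 7² - 185*(4 + 25)/(-6 - 19) = 49 - 185*29/(-25) = 49 - (-37)*29/5 = 49 - 185*(-29/25) = 49 + 1073/5 = 1318/5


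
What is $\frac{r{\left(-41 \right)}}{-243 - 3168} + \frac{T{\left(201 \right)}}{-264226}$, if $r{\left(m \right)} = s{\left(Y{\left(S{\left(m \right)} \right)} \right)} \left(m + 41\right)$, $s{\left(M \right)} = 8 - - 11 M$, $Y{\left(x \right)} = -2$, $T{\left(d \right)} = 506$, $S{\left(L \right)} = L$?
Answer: $- \frac{253}{132113} \approx -0.001915$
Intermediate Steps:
$s{\left(M \right)} = 8 + 11 M$
$r{\left(m \right)} = -574 - 14 m$ ($r{\left(m \right)} = \left(8 + 11 \left(-2\right)\right) \left(m + 41\right) = \left(8 - 22\right) \left(41 + m\right) = - 14 \left(41 + m\right) = -574 - 14 m$)
$\frac{r{\left(-41 \right)}}{-243 - 3168} + \frac{T{\left(201 \right)}}{-264226} = \frac{-574 - -574}{-243 - 3168} + \frac{506}{-264226} = \frac{-574 + 574}{-243 - 3168} + 506 \left(- \frac{1}{264226}\right) = \frac{0}{-3411} - \frac{253}{132113} = 0 \left(- \frac{1}{3411}\right) - \frac{253}{132113} = 0 - \frac{253}{132113} = - \frac{253}{132113}$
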